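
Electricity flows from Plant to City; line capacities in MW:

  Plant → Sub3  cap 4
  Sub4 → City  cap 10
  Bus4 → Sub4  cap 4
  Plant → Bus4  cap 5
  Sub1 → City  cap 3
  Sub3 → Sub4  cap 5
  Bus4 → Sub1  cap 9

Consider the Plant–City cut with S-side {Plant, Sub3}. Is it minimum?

Given cut capacity: 5 + 5 = 10.
Augment Plant→Sub3→Sub4→City: bottleneck 4, flow now 4.
Augment Plant→Bus4→Sub4→City: bottleneck 4, flow now 8.
Augment Plant→Bus4→Sub1→City: bottleneck 1, flow now 9.
No augmenting path remains; maximum flow = 9.
In the residual graph, reachable from Plant: {Plant}.
Min-cut edges: Plant→Sub3 (4), Plant→Bus4 (5); capacity 4 + 5 = 9.
Cut capacity 10 exceeds the max flow 9, so it is not minimum.

No — its capacity is 10, but the minimum cut has capacity 9.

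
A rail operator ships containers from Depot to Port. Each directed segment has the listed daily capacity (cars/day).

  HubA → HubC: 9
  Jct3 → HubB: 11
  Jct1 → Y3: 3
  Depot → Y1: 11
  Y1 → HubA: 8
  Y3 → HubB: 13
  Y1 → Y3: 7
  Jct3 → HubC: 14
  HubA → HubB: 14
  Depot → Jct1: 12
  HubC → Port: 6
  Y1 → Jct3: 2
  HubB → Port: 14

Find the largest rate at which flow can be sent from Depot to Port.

Augment Depot→Jct1→Y3→HubB→Port: bottleneck 3, flow now 3.
Augment Depot→Y1→HubA→HubC→Port: bottleneck 6, flow now 9.
Augment Depot→Y1→HubA→HubB→Port: bottleneck 2, flow now 11.
Augment Depot→Y1→Jct3→HubB→Port: bottleneck 2, flow now 13.
Augment Depot→Y1→Y3→HubB→Port: bottleneck 1, flow now 14.
No augmenting path remains; maximum flow = 14.
In the residual graph, reachable from Depot: {Depot, Jct1}.
Min-cut edges: Depot→Y1 (11), Jct1→Y3 (3); capacity 11 + 3 = 14.
This cut is saturated, so no flow can exceed 14.

14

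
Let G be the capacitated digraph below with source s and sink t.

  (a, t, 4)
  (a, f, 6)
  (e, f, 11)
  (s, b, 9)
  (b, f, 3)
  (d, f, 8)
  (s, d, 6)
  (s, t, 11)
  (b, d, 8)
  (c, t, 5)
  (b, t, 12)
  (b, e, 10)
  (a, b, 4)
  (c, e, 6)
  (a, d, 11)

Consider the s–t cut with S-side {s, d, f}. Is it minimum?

Given cut capacity: 9 + 11 = 20.
Augment s→t: bottleneck 11, flow now 11.
Augment s→b→t: bottleneck 9, flow now 20.
No augmenting path remains; maximum flow = 20.
Cut capacity 20 equals the max flow, so it is a minimum cut.

Yes — it is a minimum cut (capacity 20).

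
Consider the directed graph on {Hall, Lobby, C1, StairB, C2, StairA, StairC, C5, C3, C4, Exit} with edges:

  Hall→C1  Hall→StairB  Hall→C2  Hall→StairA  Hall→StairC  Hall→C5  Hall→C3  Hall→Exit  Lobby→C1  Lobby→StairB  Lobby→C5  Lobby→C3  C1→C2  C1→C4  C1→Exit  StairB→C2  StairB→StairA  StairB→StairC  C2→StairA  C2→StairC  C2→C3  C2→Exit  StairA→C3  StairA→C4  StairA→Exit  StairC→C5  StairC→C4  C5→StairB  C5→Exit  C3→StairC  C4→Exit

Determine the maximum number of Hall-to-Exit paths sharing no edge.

6

Assign every edge capacity 1; by Menger, the answer equals the max flow.
Path Hall→Exit (+1); total 1.
Path Hall→C1→Exit (+1); total 2.
Path Hall→C2→Exit (+1); total 3.
Path Hall→StairA→Exit (+1); total 4.
Path Hall→C5→Exit (+1); total 5.
Path Hall→StairC→C4→Exit (+1); total 6.
No residual Hall→Exit path; max flow = 6.
Certifying cut of size 6: {C2→Exit, C4→Exit, C5→Exit, Hall→C1, Hall→Exit, StairA→Exit}.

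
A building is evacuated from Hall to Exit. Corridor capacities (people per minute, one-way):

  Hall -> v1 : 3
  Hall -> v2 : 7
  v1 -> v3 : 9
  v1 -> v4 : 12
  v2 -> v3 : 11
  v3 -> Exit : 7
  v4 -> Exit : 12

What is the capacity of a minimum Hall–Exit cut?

Augment Hall→v1→v3→Exit: bottleneck 3, flow now 3.
Augment Hall→v2→v3→Exit: bottleneck 4, flow now 7.
Augment Hall→v2→v3→v1→v4→Exit: bottleneck 3, flow now 10. (uses reverse residual edge)
No augmenting path remains; maximum flow = 10.
By max-flow min-cut, the minimum cut capacity equals the max flow.
In the residual graph, reachable from Hall: {Hall}.
Min-cut edges: Hall→v1 (3), Hall→v2 (7); capacity 3 + 7 = 10.

10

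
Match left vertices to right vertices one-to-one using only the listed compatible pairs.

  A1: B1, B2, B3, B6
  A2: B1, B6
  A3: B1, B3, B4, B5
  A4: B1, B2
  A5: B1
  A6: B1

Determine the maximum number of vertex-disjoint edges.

Unit-capacity flow: source→left, listed edges, right→sink; max matching = max flow.
Augmenting path A1→B1 (+1); matched 1.
Augmenting path A2→B6 (+1); matched 2.
Augmenting path A3→B3 (+1); matched 3.
Augmenting path A4→B2 (+1); matched 4.
Augmenting path A5→B1→A1→B3→A3→B4 (+1); matched 5.
No augmenting path remains; maximum matching = 5.
König certificate: {A1, A2, A3, A4, B1} is a vertex cover of size 5 (every listed pair touches it), so no matching can be larger.

5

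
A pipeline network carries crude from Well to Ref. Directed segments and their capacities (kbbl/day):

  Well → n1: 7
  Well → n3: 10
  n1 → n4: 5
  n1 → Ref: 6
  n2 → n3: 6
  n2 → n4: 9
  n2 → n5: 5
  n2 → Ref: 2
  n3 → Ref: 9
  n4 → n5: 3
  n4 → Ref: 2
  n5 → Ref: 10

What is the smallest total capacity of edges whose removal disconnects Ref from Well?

16

Augment Well→n1→Ref: bottleneck 6, flow now 6.
Augment Well→n3→Ref: bottleneck 9, flow now 15.
Augment Well→n1→n4→Ref: bottleneck 1, flow now 16.
No augmenting path remains; maximum flow = 16.
By max-flow min-cut, the minimum cut capacity equals the max flow.
In the residual graph, reachable from Well: {Well, n3}.
Min-cut edges: Well→n1 (7), n3→Ref (9); capacity 7 + 9 = 16.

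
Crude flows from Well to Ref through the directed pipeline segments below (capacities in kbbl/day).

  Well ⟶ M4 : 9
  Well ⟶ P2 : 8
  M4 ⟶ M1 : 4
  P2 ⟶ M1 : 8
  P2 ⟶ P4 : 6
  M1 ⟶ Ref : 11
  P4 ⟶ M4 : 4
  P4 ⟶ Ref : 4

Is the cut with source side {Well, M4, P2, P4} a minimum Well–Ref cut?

No — its capacity is 16, but the minimum cut has capacity 12.

Given cut capacity: 4 + 8 + 4 = 16.
Augment Well→M4→M1→Ref: bottleneck 4, flow now 4.
Augment Well→P2→M1→Ref: bottleneck 7, flow now 11.
Augment Well→P2→P4→Ref: bottleneck 1, flow now 12.
No augmenting path remains; maximum flow = 12.
In the residual graph, reachable from Well: {Well, M4}.
Min-cut edges: Well→P2 (8), M4→M1 (4); capacity 8 + 4 = 12.
Cut capacity 16 exceeds the max flow 12, so it is not minimum.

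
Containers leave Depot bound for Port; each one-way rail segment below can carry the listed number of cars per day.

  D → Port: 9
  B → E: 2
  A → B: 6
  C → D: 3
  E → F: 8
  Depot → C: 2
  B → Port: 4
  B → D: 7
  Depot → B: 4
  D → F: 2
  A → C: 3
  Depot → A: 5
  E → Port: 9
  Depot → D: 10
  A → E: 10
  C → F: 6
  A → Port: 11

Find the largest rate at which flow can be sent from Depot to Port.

Augment Depot→A→Port: bottleneck 5, flow now 5.
Augment Depot→B→Port: bottleneck 4, flow now 9.
Augment Depot→D→Port: bottleneck 9, flow now 18.
No augmenting path remains; maximum flow = 18.
In the residual graph, reachable from Depot: {Depot, C, D, F}.
Min-cut edges: Depot→A (5), Depot→B (4), D→Port (9); capacity 5 + 4 + 9 = 18.
This cut is saturated, so no flow can exceed 18.

18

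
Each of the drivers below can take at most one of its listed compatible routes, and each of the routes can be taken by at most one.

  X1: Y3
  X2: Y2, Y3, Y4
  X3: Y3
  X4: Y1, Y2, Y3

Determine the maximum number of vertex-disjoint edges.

Unit-capacity flow: source→left, listed edges, right→sink; max matching = max flow.
Augmenting path X1→Y3 (+1); matched 1.
Augmenting path X2→Y2 (+1); matched 2.
Augmenting path X4→Y1 (+1); matched 3.
No augmenting path remains; maximum matching = 3.
König certificate: {X2, X4, Y3} is a vertex cover of size 3 (every listed pair touches it), so no matching can be larger.

3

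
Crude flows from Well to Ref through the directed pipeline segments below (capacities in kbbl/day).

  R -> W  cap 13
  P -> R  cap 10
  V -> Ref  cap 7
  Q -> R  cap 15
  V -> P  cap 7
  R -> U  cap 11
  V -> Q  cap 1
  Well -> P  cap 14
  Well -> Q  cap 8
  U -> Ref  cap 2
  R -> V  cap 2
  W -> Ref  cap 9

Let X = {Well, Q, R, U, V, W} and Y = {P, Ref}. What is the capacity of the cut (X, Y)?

Edges leaving {Well, Q, R, U, V, W}: Well→P (14), U→Ref (2), V→P (7), V→Ref (7), W→Ref (9).
Cut capacity = 14 + 2 + 7 + 7 + 9 = 39.

39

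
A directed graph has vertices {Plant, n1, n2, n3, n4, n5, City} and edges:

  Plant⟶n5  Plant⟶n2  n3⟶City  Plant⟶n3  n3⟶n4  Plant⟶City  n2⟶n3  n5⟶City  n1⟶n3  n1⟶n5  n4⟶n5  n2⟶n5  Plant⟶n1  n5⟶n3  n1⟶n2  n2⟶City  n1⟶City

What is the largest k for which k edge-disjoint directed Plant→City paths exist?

Assign every edge capacity 1; by Menger, the answer equals the max flow.
Path Plant→City (+1); total 1.
Path Plant→n1→City (+1); total 2.
Path Plant→n2→City (+1); total 3.
Path Plant→n3→City (+1); total 4.
Path Plant→n5→City (+1); total 5.
No residual Plant→City path; max flow = 5.
Certifying cut of size 5: {Plant→City, Plant→n1, Plant→n2, Plant→n3, Plant→n5}.

5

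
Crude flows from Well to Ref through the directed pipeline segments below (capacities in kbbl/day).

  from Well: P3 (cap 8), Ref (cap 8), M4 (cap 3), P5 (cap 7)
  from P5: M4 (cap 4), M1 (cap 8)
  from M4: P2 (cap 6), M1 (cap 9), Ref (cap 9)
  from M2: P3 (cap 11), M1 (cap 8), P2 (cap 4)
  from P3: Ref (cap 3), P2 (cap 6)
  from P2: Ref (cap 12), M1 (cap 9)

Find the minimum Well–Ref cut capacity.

23

Augment Well→Ref: bottleneck 8, flow now 8.
Augment Well→M4→Ref: bottleneck 3, flow now 11.
Augment Well→P3→Ref: bottleneck 3, flow now 14.
Augment Well→P5→M4→Ref: bottleneck 4, flow now 18.
Augment Well→P3→P2→Ref: bottleneck 5, flow now 23.
No augmenting path remains; maximum flow = 23.
By max-flow min-cut, the minimum cut capacity equals the max flow.
In the residual graph, reachable from Well: {Well, P5, M1}.
Min-cut edges: Well→M4 (3), Well→P3 (8), Well→Ref (8), P5→M4 (4); capacity 3 + 8 + 8 + 4 = 23.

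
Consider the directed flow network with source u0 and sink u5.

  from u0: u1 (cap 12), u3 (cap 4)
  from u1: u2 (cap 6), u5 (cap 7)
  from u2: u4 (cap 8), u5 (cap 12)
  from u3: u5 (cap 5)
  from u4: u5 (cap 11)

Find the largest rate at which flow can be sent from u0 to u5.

16

Augment u0→u1→u5: bottleneck 7, flow now 7.
Augment u0→u3→u5: bottleneck 4, flow now 11.
Augment u0→u1→u2→u5: bottleneck 5, flow now 16.
No augmenting path remains; maximum flow = 16.
In the residual graph, reachable from u0: {u0}.
Min-cut edges: u0→u1 (12), u0→u3 (4); capacity 12 + 4 = 16.
This cut is saturated, so no flow can exceed 16.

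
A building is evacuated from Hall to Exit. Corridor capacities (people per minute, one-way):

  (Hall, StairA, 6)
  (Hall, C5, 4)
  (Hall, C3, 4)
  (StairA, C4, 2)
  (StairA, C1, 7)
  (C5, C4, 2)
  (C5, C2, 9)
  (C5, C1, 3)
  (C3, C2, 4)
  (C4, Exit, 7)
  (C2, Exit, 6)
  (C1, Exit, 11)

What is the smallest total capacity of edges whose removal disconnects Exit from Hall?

14

Augment Hall→StairA→C4→Exit: bottleneck 2, flow now 2.
Augment Hall→StairA→C1→Exit: bottleneck 4, flow now 6.
Augment Hall→C5→C4→Exit: bottleneck 2, flow now 8.
Augment Hall→C5→C2→Exit: bottleneck 2, flow now 10.
Augment Hall→C3→C2→Exit: bottleneck 4, flow now 14.
No augmenting path remains; maximum flow = 14.
By max-flow min-cut, the minimum cut capacity equals the max flow.
In the residual graph, reachable from Hall: {Hall}.
Min-cut edges: Hall→StairA (6), Hall→C5 (4), Hall→C3 (4); capacity 6 + 4 + 4 = 14.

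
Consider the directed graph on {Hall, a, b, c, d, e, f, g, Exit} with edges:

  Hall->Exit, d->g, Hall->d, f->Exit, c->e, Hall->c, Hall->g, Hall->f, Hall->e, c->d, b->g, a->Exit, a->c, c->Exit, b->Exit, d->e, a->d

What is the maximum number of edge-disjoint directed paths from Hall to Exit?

3

Assign every edge capacity 1; by Menger, the answer equals the max flow.
Path Hall→Exit (+1); total 1.
Path Hall→c→Exit (+1); total 2.
Path Hall→f→Exit (+1); total 3.
No residual Hall→Exit path; max flow = 3.
Certifying cut of size 3: {Hall→Exit, Hall→c, Hall→f}.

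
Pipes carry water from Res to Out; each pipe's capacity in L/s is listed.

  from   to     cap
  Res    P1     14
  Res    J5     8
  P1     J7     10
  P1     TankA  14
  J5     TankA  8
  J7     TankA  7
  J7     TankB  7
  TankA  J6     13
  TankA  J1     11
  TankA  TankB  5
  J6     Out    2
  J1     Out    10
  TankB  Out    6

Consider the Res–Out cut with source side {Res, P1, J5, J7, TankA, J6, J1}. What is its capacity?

Edges leaving {Res, P1, J5, J7, TankA, J6, J1}: J7→TankB (7), TankA→TankB (5), J6→Out (2), J1→Out (10).
Cut capacity = 7 + 5 + 2 + 10 = 24.

24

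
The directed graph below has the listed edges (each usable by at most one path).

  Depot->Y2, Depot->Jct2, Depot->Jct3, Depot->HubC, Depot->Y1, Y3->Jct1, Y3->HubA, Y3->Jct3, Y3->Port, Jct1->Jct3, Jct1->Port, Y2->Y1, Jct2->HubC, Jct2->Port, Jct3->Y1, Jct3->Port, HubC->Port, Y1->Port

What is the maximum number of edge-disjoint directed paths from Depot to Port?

Assign every edge capacity 1; by Menger, the answer equals the max flow.
Path Depot→Jct2→Port (+1); total 1.
Path Depot→Jct3→Port (+1); total 2.
Path Depot→HubC→Port (+1); total 3.
Path Depot→Y1→Port (+1); total 4.
No residual Depot→Port path; max flow = 4.
Certifying cut of size 4: {Depot→HubC, Depot→Jct2, Depot→Jct3, Y1→Port}.

4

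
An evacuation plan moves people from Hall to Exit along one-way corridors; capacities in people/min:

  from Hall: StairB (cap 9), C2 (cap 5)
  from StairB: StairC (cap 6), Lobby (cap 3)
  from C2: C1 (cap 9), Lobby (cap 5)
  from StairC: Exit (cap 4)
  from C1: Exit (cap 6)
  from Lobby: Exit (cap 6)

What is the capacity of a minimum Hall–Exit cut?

12

Augment Hall→StairB→StairC→Exit: bottleneck 4, flow now 4.
Augment Hall→StairB→Lobby→Exit: bottleneck 3, flow now 7.
Augment Hall→C2→C1→Exit: bottleneck 5, flow now 12.
No augmenting path remains; maximum flow = 12.
By max-flow min-cut, the minimum cut capacity equals the max flow.
In the residual graph, reachable from Hall: {Hall, StairB, StairC}.
Min-cut edges: Hall→C2 (5), StairB→Lobby (3), StairC→Exit (4); capacity 5 + 3 + 4 = 12.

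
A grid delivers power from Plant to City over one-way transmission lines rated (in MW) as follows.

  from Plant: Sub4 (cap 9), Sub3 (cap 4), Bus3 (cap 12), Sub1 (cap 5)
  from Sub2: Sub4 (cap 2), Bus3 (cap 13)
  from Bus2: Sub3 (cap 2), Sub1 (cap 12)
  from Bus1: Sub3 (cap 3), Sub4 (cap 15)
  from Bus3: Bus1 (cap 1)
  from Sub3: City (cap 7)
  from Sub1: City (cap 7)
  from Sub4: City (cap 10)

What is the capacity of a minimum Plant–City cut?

Augment Plant→Sub3→City: bottleneck 4, flow now 4.
Augment Plant→Sub1→City: bottleneck 5, flow now 9.
Augment Plant→Sub4→City: bottleneck 9, flow now 18.
Augment Plant→Bus3→Bus1→Sub3→City: bottleneck 1, flow now 19.
No augmenting path remains; maximum flow = 19.
By max-flow min-cut, the minimum cut capacity equals the max flow.
In the residual graph, reachable from Plant: {Plant, Bus3}.
Min-cut edges: Plant→Sub3 (4), Plant→Sub1 (5), Plant→Sub4 (9), Bus3→Bus1 (1); capacity 4 + 5 + 9 + 1 = 19.

19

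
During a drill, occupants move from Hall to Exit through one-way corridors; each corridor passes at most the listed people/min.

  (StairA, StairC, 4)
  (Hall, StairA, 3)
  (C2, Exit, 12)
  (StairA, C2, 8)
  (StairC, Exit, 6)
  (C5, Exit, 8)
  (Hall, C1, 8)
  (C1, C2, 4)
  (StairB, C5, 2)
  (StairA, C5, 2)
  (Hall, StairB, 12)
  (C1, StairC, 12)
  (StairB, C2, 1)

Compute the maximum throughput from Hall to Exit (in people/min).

14

Augment Hall→C1→StairC→Exit: bottleneck 6, flow now 6.
Augment Hall→C1→C2→Exit: bottleneck 2, flow now 8.
Augment Hall→StairA→C5→Exit: bottleneck 2, flow now 10.
Augment Hall→StairA→C2→Exit: bottleneck 1, flow now 11.
Augment Hall→StairB→C5→Exit: bottleneck 2, flow now 13.
Augment Hall→StairB→C2→Exit: bottleneck 1, flow now 14.
No augmenting path remains; maximum flow = 14.
In the residual graph, reachable from Hall: {Hall, StairB}.
Min-cut edges: Hall→C1 (8), Hall→StairA (3), StairB→C5 (2), StairB→C2 (1); capacity 8 + 3 + 2 + 1 = 14.
This cut is saturated, so no flow can exceed 14.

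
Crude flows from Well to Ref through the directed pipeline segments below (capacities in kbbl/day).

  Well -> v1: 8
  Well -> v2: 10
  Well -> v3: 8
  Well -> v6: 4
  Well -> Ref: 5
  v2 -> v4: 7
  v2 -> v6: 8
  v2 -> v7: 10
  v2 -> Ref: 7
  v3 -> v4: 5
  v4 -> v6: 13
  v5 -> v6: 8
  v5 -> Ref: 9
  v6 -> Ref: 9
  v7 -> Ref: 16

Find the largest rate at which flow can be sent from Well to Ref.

Augment Well→Ref: bottleneck 5, flow now 5.
Augment Well→v2→Ref: bottleneck 7, flow now 12.
Augment Well→v6→Ref: bottleneck 4, flow now 16.
Augment Well→v2→v6→Ref: bottleneck 3, flow now 19.
Augment Well→v3→v4→v6→Ref: bottleneck 2, flow now 21.
Augment Well→v3→v4→v6→v2→v7→Ref: bottleneck 3, flow now 24. (uses reverse residual edge)
No augmenting path remains; maximum flow = 24.
In the residual graph, reachable from Well: {Well, v1, v3}.
Min-cut edges: Well→v2 (10), Well→v6 (4), Well→Ref (5), v3→v4 (5); capacity 10 + 4 + 5 + 5 = 24.
This cut is saturated, so no flow can exceed 24.

24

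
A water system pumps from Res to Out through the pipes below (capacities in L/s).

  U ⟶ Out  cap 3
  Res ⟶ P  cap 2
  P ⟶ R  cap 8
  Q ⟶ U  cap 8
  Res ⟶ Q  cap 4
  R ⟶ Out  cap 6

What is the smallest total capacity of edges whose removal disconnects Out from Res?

5

Augment Res→P→R→Out: bottleneck 2, flow now 2.
Augment Res→Q→U→Out: bottleneck 3, flow now 5.
No augmenting path remains; maximum flow = 5.
By max-flow min-cut, the minimum cut capacity equals the max flow.
In the residual graph, reachable from Res: {Res, Q, U}.
Min-cut edges: Res→P (2), U→Out (3); capacity 2 + 3 = 5.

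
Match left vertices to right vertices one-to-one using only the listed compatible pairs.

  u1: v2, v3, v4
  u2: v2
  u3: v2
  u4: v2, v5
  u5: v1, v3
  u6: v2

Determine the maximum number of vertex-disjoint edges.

Unit-capacity flow: source→left, listed edges, right→sink; max matching = max flow.
Augmenting path u1→v2 (+1); matched 1.
Augmenting path u4→v5 (+1); matched 2.
Augmenting path u5→v1 (+1); matched 3.
Augmenting path u2→v2→u1→v3 (+1); matched 4.
No augmenting path remains; maximum matching = 4.
König certificate: {u1, u4, u5, v2} is a vertex cover of size 4 (every listed pair touches it), so no matching can be larger.

4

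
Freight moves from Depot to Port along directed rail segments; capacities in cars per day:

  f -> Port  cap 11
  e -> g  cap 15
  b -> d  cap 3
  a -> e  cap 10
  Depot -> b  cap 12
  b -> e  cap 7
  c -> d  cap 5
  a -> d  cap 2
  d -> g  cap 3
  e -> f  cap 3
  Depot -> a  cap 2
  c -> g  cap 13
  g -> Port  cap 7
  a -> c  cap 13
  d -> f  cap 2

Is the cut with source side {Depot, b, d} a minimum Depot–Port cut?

Given cut capacity: 2 + 7 + 2 + 3 = 14.
Augment Depot→a→c→g→Port: bottleneck 2, flow now 2.
Augment Depot→b→d→f→Port: bottleneck 2, flow now 4.
Augment Depot→b→d→g→Port: bottleneck 1, flow now 5.
Augment Depot→b→e→f→Port: bottleneck 3, flow now 8.
Augment Depot→b→e→g→Port: bottleneck 4, flow now 12.
No augmenting path remains; maximum flow = 12.
In the residual graph, reachable from Depot: {Depot, b}.
Min-cut edges: Depot→a (2), b→d (3), b→e (7); capacity 2 + 3 + 7 = 12.
Cut capacity 14 exceeds the max flow 12, so it is not minimum.

No — its capacity is 14, but the minimum cut has capacity 12.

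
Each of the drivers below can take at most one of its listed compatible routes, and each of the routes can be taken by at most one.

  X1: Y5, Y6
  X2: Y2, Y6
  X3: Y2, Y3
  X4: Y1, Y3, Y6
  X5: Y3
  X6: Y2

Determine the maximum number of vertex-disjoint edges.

Unit-capacity flow: source→left, listed edges, right→sink; max matching = max flow.
Augmenting path X1→Y5 (+1); matched 1.
Augmenting path X2→Y2 (+1); matched 2.
Augmenting path X3→Y3 (+1); matched 3.
Augmenting path X4→Y1 (+1); matched 4.
Augmenting path X6→Y2→X2→Y6 (+1); matched 5.
No augmenting path remains; maximum matching = 5.
König certificate: {X1, X2, X4, Y2, Y3} is a vertex cover of size 5 (every listed pair touches it), so no matching can be larger.

5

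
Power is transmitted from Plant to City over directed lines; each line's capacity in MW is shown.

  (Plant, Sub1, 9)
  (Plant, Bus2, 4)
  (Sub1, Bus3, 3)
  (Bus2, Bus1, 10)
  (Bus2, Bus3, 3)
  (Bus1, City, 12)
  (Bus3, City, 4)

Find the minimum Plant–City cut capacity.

Augment Plant→Sub1→Bus3→City: bottleneck 3, flow now 3.
Augment Plant→Bus2→Bus1→City: bottleneck 4, flow now 7.
No augmenting path remains; maximum flow = 7.
By max-flow min-cut, the minimum cut capacity equals the max flow.
In the residual graph, reachable from Plant: {Plant, Sub1}.
Min-cut edges: Plant→Bus2 (4), Sub1→Bus3 (3); capacity 4 + 3 = 7.

7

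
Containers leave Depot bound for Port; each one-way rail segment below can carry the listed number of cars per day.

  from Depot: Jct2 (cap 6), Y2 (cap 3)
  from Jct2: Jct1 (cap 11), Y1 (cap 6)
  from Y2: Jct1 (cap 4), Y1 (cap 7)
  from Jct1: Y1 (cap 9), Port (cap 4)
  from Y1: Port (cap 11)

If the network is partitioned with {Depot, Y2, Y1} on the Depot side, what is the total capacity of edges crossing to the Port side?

Edges leaving {Depot, Y2, Y1}: Depot→Jct2 (6), Y2→Jct1 (4), Y1→Port (11).
Cut capacity = 6 + 4 + 11 = 21.

21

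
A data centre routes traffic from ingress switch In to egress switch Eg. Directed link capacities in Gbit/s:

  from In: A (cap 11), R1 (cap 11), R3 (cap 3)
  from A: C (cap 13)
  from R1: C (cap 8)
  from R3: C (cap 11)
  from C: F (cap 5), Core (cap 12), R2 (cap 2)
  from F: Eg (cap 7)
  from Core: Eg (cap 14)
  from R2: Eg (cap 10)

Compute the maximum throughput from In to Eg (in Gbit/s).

19

Augment In→A→C→F→Eg: bottleneck 5, flow now 5.
Augment In→A→C→Core→Eg: bottleneck 6, flow now 11.
Augment In→R1→C→Core→Eg: bottleneck 6, flow now 17.
Augment In→R1→C→R2→Eg: bottleneck 2, flow now 19.
No augmenting path remains; maximum flow = 19.
In the residual graph, reachable from In: {In, A, R1, R3, C}.
Min-cut edges: C→F (5), C→Core (12), C→R2 (2); capacity 5 + 12 + 2 = 19.
This cut is saturated, so no flow can exceed 19.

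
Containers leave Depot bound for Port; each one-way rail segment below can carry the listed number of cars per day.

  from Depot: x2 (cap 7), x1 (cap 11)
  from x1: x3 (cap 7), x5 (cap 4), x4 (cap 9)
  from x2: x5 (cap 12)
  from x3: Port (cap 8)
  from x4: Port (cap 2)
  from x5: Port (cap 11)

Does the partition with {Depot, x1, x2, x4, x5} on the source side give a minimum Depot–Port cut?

Given cut capacity: 7 + 2 + 11 = 20.
Augment Depot→x1→x3→Port: bottleneck 7, flow now 7.
Augment Depot→x1→x4→Port: bottleneck 2, flow now 9.
Augment Depot→x1→x5→Port: bottleneck 2, flow now 11.
Augment Depot→x2→x5→Port: bottleneck 7, flow now 18.
No augmenting path remains; maximum flow = 18.
In the residual graph, reachable from Depot: {Depot}.
Min-cut edges: Depot→x1 (11), Depot→x2 (7); capacity 11 + 7 = 18.
Cut capacity 20 exceeds the max flow 18, so it is not minimum.

No — its capacity is 20, but the minimum cut has capacity 18.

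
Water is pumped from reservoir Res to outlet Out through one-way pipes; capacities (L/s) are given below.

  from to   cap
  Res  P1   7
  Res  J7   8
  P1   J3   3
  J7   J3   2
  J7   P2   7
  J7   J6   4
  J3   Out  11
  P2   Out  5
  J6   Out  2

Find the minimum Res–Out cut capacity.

11

Augment Res→P1→J3→Out: bottleneck 3, flow now 3.
Augment Res→J7→J3→Out: bottleneck 2, flow now 5.
Augment Res→J7→P2→Out: bottleneck 5, flow now 10.
Augment Res→J7→J6→Out: bottleneck 1, flow now 11.
No augmenting path remains; maximum flow = 11.
By max-flow min-cut, the minimum cut capacity equals the max flow.
In the residual graph, reachable from Res: {Res, P1}.
Min-cut edges: Res→J7 (8), P1→J3 (3); capacity 8 + 3 = 11.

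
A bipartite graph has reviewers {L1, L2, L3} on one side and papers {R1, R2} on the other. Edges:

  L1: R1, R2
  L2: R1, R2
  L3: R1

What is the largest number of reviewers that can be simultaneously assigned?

Unit-capacity flow: source→left, listed edges, right→sink; max matching = max flow.
Augmenting path L1→R1 (+1); matched 1.
Augmenting path L2→R2 (+1); matched 2.
No augmenting path remains; maximum matching = 2.
König certificate: {R1, R2} is a vertex cover of size 2 (every listed pair touches it), so no matching can be larger.

2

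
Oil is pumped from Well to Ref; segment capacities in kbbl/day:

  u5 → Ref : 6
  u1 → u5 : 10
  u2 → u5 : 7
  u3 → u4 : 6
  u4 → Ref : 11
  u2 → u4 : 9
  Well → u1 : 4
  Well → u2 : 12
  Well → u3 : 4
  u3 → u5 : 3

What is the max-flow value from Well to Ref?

17

Augment Well→u1→u5→Ref: bottleneck 4, flow now 4.
Augment Well→u2→u4→Ref: bottleneck 9, flow now 13.
Augment Well→u2→u5→Ref: bottleneck 2, flow now 15.
Augment Well→u3→u4→Ref: bottleneck 2, flow now 17.
No augmenting path remains; maximum flow = 17.
In the residual graph, reachable from Well: {Well, u1, u2, u3, u4, u5}.
Min-cut edges: u4→Ref (11), u5→Ref (6); capacity 11 + 6 = 17.
This cut is saturated, so no flow can exceed 17.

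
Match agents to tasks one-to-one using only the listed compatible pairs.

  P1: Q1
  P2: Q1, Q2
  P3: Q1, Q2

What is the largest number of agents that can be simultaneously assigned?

Unit-capacity flow: source→left, listed edges, right→sink; max matching = max flow.
Augmenting path P1→Q1 (+1); matched 1.
Augmenting path P2→Q2 (+1); matched 2.
No augmenting path remains; maximum matching = 2.
König certificate: {Q1, Q2} is a vertex cover of size 2 (every listed pair touches it), so no matching can be larger.

2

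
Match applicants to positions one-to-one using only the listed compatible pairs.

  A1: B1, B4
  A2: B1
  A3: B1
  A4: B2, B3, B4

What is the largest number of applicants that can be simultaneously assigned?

3

Unit-capacity flow: source→left, listed edges, right→sink; max matching = max flow.
Augmenting path A1→B1 (+1); matched 1.
Augmenting path A4→B2 (+1); matched 2.
Augmenting path A2→B1→A1→B4 (+1); matched 3.
No augmenting path remains; maximum matching = 3.
König certificate: {A1, A4, B1} is a vertex cover of size 3 (every listed pair touches it), so no matching can be larger.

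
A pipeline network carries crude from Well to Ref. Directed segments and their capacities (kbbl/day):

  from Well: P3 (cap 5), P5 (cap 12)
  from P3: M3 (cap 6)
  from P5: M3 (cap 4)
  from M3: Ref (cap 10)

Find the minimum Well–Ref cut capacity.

Augment Well→P3→M3→Ref: bottleneck 5, flow now 5.
Augment Well→P5→M3→Ref: bottleneck 4, flow now 9.
No augmenting path remains; maximum flow = 9.
By max-flow min-cut, the minimum cut capacity equals the max flow.
In the residual graph, reachable from Well: {Well, P5}.
Min-cut edges: Well→P3 (5), P5→M3 (4); capacity 5 + 4 = 9.

9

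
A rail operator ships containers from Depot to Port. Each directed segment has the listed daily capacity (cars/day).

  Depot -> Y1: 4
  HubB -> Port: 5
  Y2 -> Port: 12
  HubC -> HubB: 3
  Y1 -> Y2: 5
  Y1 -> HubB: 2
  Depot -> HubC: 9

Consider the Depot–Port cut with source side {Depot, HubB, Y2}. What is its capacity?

Edges leaving {Depot, HubB, Y2}: Depot→HubC (9), Depot→Y1 (4), HubB→Port (5), Y2→Port (12).
Cut capacity = 9 + 4 + 5 + 12 = 30.

30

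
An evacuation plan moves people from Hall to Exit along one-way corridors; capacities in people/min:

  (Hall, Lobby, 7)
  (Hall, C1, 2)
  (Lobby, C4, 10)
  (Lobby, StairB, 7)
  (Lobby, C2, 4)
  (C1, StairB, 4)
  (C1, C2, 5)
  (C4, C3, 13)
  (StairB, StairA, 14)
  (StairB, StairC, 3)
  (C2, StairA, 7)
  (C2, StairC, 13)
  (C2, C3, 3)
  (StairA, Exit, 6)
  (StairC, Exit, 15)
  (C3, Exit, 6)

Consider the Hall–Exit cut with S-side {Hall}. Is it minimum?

Yes — it is a minimum cut (capacity 9).

Given cut capacity: 7 + 2 = 9.
Augment Hall→Lobby→C4→C3→Exit: bottleneck 6, flow now 6.
Augment Hall→Lobby→StairB→StairA→Exit: bottleneck 1, flow now 7.
Augment Hall→C1→StairB→StairA→Exit: bottleneck 2, flow now 9.
No augmenting path remains; maximum flow = 9.
Cut capacity 9 equals the max flow, so it is a minimum cut.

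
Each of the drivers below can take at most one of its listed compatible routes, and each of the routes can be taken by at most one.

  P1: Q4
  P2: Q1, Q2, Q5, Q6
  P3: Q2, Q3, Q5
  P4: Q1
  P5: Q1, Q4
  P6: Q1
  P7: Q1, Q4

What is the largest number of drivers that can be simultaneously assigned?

4

Unit-capacity flow: source→left, listed edges, right→sink; max matching = max flow.
Augmenting path P1→Q4 (+1); matched 1.
Augmenting path P2→Q1 (+1); matched 2.
Augmenting path P3→Q2 (+1); matched 3.
Augmenting path P4→Q1→P2→Q5 (+1); matched 4.
No augmenting path remains; maximum matching = 4.
König certificate: {P2, P3, Q1, Q4} is a vertex cover of size 4 (every listed pair touches it), so no matching can be larger.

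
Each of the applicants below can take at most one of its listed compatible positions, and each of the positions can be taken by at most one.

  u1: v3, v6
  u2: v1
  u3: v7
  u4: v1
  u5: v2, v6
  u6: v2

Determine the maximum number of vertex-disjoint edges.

Unit-capacity flow: source→left, listed edges, right→sink; max matching = max flow.
Augmenting path u1→v3 (+1); matched 1.
Augmenting path u2→v1 (+1); matched 2.
Augmenting path u3→v7 (+1); matched 3.
Augmenting path u5→v2 (+1); matched 4.
Augmenting path u6→v2→u5→v6 (+1); matched 5.
No augmenting path remains; maximum matching = 5.
König certificate: {u1, u3, u5, u6, v1} is a vertex cover of size 5 (every listed pair touches it), so no matching can be larger.

5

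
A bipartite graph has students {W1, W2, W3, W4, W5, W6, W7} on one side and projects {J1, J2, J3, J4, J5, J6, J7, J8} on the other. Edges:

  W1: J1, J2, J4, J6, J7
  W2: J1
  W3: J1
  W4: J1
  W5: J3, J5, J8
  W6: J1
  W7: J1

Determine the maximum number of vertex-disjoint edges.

3

Unit-capacity flow: source→left, listed edges, right→sink; max matching = max flow.
Augmenting path W1→J1 (+1); matched 1.
Augmenting path W5→J3 (+1); matched 2.
Augmenting path W2→J1→W1→J2 (+1); matched 3.
No augmenting path remains; maximum matching = 3.
König certificate: {W1, W5, J1} is a vertex cover of size 3 (every listed pair touches it), so no matching can be larger.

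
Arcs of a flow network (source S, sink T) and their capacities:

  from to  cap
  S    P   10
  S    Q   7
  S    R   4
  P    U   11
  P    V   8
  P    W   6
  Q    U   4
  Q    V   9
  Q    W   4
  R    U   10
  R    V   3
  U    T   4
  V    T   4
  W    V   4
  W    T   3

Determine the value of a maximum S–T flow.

Augment S→P→U→T: bottleneck 4, flow now 4.
Augment S→P→V→T: bottleneck 4, flow now 8.
Augment S→P→W→T: bottleneck 2, flow now 10.
Augment S→Q→W→T: bottleneck 1, flow now 11.
No augmenting path remains; maximum flow = 11.
In the residual graph, reachable from S: {S, P, Q, R, U, V, W}.
Min-cut edges: U→T (4), V→T (4), W→T (3); capacity 4 + 4 + 3 = 11.
This cut is saturated, so no flow can exceed 11.

11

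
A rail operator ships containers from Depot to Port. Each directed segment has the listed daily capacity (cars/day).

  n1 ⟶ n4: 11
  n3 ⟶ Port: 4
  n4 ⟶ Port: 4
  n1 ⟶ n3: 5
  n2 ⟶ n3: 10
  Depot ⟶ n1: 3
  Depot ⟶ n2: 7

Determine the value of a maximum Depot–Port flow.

7

Augment Depot→n1→n3→Port: bottleneck 3, flow now 3.
Augment Depot→n2→n3→Port: bottleneck 1, flow now 4.
Augment Depot→n2→n3→n1→n4→Port: bottleneck 3, flow now 7. (uses reverse residual edge)
No augmenting path remains; maximum flow = 7.
In the residual graph, reachable from Depot: {Depot, n2, n3}.
Min-cut edges: Depot→n1 (3), n3→Port (4); capacity 3 + 4 = 7.
This cut is saturated, so no flow can exceed 7.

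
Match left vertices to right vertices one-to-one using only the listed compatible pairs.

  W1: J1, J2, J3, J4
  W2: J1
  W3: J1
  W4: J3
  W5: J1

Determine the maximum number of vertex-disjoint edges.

3

Unit-capacity flow: source→left, listed edges, right→sink; max matching = max flow.
Augmenting path W1→J1 (+1); matched 1.
Augmenting path W4→J3 (+1); matched 2.
Augmenting path W2→J1→W1→J2 (+1); matched 3.
No augmenting path remains; maximum matching = 3.
König certificate: {W1, W4, J1} is a vertex cover of size 3 (every listed pair touches it), so no matching can be larger.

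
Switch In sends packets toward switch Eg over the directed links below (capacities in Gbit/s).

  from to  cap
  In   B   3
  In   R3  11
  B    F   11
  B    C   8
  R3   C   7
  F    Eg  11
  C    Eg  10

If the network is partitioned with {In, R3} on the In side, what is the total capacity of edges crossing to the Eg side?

10

Edges leaving {In, R3}: In→B (3), R3→C (7).
Cut capacity = 3 + 7 = 10.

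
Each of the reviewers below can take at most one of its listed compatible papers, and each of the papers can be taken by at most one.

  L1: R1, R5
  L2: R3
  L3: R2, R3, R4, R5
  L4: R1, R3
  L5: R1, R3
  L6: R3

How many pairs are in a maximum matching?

Unit-capacity flow: source→left, listed edges, right→sink; max matching = max flow.
Augmenting path L1→R1 (+1); matched 1.
Augmenting path L2→R3 (+1); matched 2.
Augmenting path L3→R2 (+1); matched 3.
Augmenting path L4→R1→L1→R5 (+1); matched 4.
No augmenting path remains; maximum matching = 4.
König certificate: {L1, L3, R1, R3} is a vertex cover of size 4 (every listed pair touches it), so no matching can be larger.

4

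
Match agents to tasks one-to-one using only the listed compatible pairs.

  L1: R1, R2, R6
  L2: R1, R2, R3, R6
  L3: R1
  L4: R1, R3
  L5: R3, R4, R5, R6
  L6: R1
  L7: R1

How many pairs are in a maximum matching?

5

Unit-capacity flow: source→left, listed edges, right→sink; max matching = max flow.
Augmenting path L1→R1 (+1); matched 1.
Augmenting path L2→R2 (+1); matched 2.
Augmenting path L4→R3 (+1); matched 3.
Augmenting path L5→R4 (+1); matched 4.
Augmenting path L3→R1→L1→R6 (+1); matched 5.
No augmenting path remains; maximum matching = 5.
König certificate: {L1, L2, L4, L5, R1} is a vertex cover of size 5 (every listed pair touches it), so no matching can be larger.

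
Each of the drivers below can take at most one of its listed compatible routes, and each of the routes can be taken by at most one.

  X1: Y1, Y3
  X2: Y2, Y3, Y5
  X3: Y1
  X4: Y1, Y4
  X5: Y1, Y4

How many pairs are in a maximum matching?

4

Unit-capacity flow: source→left, listed edges, right→sink; max matching = max flow.
Augmenting path X1→Y1 (+1); matched 1.
Augmenting path X2→Y2 (+1); matched 2.
Augmenting path X4→Y4 (+1); matched 3.
Augmenting path X3→Y1→X1→Y3 (+1); matched 4.
No augmenting path remains; maximum matching = 4.
König certificate: {X1, X2, Y1, Y4} is a vertex cover of size 4 (every listed pair touches it), so no matching can be larger.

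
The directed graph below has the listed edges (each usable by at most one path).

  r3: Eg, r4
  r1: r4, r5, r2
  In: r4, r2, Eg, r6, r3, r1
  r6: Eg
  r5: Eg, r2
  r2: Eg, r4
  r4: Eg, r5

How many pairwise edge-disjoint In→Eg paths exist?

Assign every edge capacity 1; by Menger, the answer equals the max flow.
Path In→Eg (+1); total 1.
Path In→r2→Eg (+1); total 2.
Path In→r3→Eg (+1); total 3.
Path In→r4→Eg (+1); total 4.
Path In→r6→Eg (+1); total 5.
Path In→r1→r5→Eg (+1); total 6.
No residual In→Eg path; max flow = 6.
Certifying cut of size 6: {In→Eg, In→r1, In→r2, In→r3, In→r4, In→r6}.

6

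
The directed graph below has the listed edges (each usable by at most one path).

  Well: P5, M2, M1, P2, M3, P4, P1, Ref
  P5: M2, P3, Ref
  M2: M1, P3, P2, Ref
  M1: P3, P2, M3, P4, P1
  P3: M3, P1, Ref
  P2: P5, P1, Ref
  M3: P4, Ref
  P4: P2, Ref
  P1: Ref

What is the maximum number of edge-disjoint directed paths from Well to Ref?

8

Assign every edge capacity 1; by Menger, the answer equals the max flow.
Path Well→Ref (+1); total 1.
Path Well→P5→Ref (+1); total 2.
Path Well→M2→Ref (+1); total 3.
Path Well→P2→Ref (+1); total 4.
Path Well→M3→Ref (+1); total 5.
Path Well→P4→Ref (+1); total 6.
Path Well→P1→Ref (+1); total 7.
Path Well→M1→P3→Ref (+1); total 8.
No residual Well→Ref path; max flow = 8.
Certifying cut of size 8: {Well→M1, Well→M2, Well→M3, Well→P1, Well→P2, Well→P4, Well→P5, Well→Ref}.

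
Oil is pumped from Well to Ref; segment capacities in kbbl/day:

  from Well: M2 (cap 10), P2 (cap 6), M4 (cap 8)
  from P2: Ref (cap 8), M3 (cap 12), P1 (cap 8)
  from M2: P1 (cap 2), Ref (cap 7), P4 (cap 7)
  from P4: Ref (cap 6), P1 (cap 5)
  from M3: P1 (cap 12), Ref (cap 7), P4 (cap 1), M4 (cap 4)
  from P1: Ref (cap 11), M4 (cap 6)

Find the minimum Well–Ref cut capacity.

Augment Well→P2→Ref: bottleneck 6, flow now 6.
Augment Well→M2→Ref: bottleneck 7, flow now 13.
Augment Well→M2→P4→Ref: bottleneck 3, flow now 16.
No augmenting path remains; maximum flow = 16.
By max-flow min-cut, the minimum cut capacity equals the max flow.
In the residual graph, reachable from Well: {Well, M4}.
Min-cut edges: Well→P2 (6), Well→M2 (10); capacity 6 + 10 = 16.

16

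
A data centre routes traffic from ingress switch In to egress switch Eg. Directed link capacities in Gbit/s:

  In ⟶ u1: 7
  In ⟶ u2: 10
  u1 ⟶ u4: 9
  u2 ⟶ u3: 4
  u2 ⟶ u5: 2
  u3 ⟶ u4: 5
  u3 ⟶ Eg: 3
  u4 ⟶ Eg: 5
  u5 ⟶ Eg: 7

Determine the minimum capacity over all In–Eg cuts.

Augment In→u1→u4→Eg: bottleneck 5, flow now 5.
Augment In→u2→u3→Eg: bottleneck 3, flow now 8.
Augment In→u2→u5→Eg: bottleneck 2, flow now 10.
No augmenting path remains; maximum flow = 10.
By max-flow min-cut, the minimum cut capacity equals the max flow.
In the residual graph, reachable from In: {In, u1, u2, u3, u4}.
Min-cut edges: u2→u5 (2), u3→Eg (3), u4→Eg (5); capacity 2 + 3 + 5 = 10.

10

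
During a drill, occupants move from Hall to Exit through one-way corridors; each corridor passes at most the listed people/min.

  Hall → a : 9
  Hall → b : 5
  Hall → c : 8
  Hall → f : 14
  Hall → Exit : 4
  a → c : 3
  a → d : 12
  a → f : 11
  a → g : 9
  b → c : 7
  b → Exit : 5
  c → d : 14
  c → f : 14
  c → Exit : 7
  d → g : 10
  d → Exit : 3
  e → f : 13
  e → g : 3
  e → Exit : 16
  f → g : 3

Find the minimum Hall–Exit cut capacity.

19

Augment Hall→Exit: bottleneck 4, flow now 4.
Augment Hall→b→Exit: bottleneck 5, flow now 9.
Augment Hall→c→Exit: bottleneck 7, flow now 16.
Augment Hall→a→d→Exit: bottleneck 3, flow now 19.
No augmenting path remains; maximum flow = 19.
By max-flow min-cut, the minimum cut capacity equals the max flow.
In the residual graph, reachable from Hall: {Hall, a, c, d, f, g}.
Min-cut edges: Hall→b (5), Hall→Exit (4), c→Exit (7), d→Exit (3); capacity 5 + 4 + 7 + 3 = 19.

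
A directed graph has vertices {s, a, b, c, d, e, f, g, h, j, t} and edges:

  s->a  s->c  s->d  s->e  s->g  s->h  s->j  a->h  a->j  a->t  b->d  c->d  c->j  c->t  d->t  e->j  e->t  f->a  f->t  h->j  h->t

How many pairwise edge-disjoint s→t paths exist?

5

Assign every edge capacity 1; by Menger, the answer equals the max flow.
Path s→a→t (+1); total 1.
Path s→c→t (+1); total 2.
Path s→d→t (+1); total 3.
Path s→e→t (+1); total 4.
Path s→h→t (+1); total 5.
No residual s→t path; max flow = 5.
Certifying cut of size 5: {s→a, s→c, s→d, s→e, s→h}.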